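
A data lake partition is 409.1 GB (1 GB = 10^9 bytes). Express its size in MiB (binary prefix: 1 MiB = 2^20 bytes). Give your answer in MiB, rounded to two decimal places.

409.1 GB = 409.1 × 10^9 bytes = 409,100,000,000 bytes
1 MiB = 2^20 bytes = 1,048,576 bytes
409,100,000,000 / 1,048,576 = 390,148.16 MiB

390,148.16 MiB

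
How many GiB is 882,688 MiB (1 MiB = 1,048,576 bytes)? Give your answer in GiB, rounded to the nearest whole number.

882,688 MiB × 1,048,576 bytes/MiB = 925,565,452,288 bytes
1 GiB = 1,073,741,824 bytes
925,565,452,288 / 1,073,741,824 = 862 GiB

862 GiB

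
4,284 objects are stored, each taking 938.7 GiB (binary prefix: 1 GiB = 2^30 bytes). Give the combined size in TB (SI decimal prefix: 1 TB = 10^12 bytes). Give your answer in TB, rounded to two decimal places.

Total = 4,284 × 938.7 GiB = 4021390.8 GiB
= 4021390.8 × 1,073,741,824 bytes = 4,317,935,492,608,819.2 bytes
1 TB = 1,000,000,000,000 bytes
4,317,935,492,608,819.2 / 1,000,000,000,000 = 4,317.94 TB

4,317.94 TB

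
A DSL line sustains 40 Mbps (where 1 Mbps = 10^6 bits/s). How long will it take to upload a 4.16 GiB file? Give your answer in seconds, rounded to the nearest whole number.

4.16 GiB = 4,466,765,987.84 bytes = 35,734,127,902.72 bits
40 Mbps = 40,000,000 bits/s
time = 35,734,127,902.72 / 40,000,000 = 893 s

893 seconds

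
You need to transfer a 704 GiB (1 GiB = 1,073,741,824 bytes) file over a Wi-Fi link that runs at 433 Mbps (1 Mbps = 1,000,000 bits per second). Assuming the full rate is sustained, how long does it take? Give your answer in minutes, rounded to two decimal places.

232.77 minutes

704 GiB = 755,914,244,096 bytes = 6,047,313,952,768 bits
433 Mbps = 433,000,000 bits/s
time = 6,047,313,952,768 / 433,000,000 = 13,966.083 s
13,966.083 s / 60 = 232.77 minutes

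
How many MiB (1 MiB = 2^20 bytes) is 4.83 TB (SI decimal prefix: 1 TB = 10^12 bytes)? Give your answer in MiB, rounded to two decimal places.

4,606,246.95 MiB

4.83 TB × 1,000,000,000,000 bytes/TB = 4,830,000,000,000 bytes
1 MiB = 2^20 bytes = 1,048,576 bytes
4,830,000,000,000 / 1,048,576 = 4,606,246.95 MiB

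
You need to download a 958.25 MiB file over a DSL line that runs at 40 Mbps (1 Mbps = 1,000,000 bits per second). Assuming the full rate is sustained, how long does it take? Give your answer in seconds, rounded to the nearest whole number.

958.25 MiB = 1,004,797,952 bytes = 8,038,383,616 bits
40 Mbps = 40,000,000 bits/s
time = 8,038,383,616 / 40,000,000 = 201 s

201 seconds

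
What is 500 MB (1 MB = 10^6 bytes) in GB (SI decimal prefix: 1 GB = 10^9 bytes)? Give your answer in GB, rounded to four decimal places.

500 MB × 1,000,000 bytes/MB = 500,000,000 bytes
1 GB = 1,000,000,000 bytes
500,000,000 / 1,000,000,000 = 0.5000 GB

0.5000 GB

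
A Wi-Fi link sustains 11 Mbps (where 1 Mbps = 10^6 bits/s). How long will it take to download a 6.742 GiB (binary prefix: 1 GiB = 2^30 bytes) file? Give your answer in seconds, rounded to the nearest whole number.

5,265 seconds

6.742 GiB = 7,239,167,377.408 bytes = 57,913,339,019.264 bits
11 Mbps = 11,000,000 bits/s
time = 57,913,339,019.264 / 11,000,000 = 5,265 s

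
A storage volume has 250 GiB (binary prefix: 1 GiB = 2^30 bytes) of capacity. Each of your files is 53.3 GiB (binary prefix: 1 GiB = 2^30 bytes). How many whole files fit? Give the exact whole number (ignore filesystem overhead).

4

Capacity: 250 GiB = 268,435,456,000 bytes
Per item: 53.3 GiB = 57,230,439,219.2 bytes
⌊268,435,456,000 / 57,230,439,219.2⌋ = 4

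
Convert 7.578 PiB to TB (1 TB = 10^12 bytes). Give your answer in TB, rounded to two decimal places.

8,532.07 TB

7.578 PiB = 7.578 × 2^50 bytes = 8,532,069,494,053,404.672 bytes
1 TB = 10^12 bytes = 1,000,000,000,000 bytes
8,532,069,494,053,404.672 / 1,000,000,000,000 = 8,532.07 TB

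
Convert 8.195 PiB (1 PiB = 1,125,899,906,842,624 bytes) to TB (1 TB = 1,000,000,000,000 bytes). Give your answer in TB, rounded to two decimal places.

9,226.75 TB

8.195 PiB = 8.195 × 2^50 bytes = 9,226,749,736,575,303.68 bytes
1 TB = 1,000,000,000,000 bytes
9,226,749,736,575,303.68 / 1,000,000,000,000 = 9,226.75 TB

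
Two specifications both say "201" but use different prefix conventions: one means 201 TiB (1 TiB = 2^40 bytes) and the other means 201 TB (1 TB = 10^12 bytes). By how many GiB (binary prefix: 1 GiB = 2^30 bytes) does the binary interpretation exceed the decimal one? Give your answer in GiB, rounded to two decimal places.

201 TiB = 201 × 1,099,511,627,776 = 221,001,837,182,976 bytes
201 TB = 201 × 1,000,000,000,000 = 201,000,000,000,000 bytes
difference = 20,001,837,182,976 bytes
20,001,837,182,976 / 1,073,741,824 = 18,628.16 GiB

18,628.16 GiB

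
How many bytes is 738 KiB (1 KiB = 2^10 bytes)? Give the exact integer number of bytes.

755,712 bytes

738 × 1,024 = 755,712 bytes  (1 KiB = 2^10 bytes)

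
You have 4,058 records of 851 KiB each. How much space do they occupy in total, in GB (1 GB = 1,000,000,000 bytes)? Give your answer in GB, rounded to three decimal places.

3.536 GB

Total = 4,058 × 851 KiB = 3,453,358 KiB
= 3,453,358 × 1,024 bytes = 3,536,238,592 bytes
1 GB = 1,000,000,000 bytes
3,536,238,592 / 1,000,000,000 = 3.536 GB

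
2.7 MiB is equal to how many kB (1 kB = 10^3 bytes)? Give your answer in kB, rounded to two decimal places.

2,831.16 kB

2.7 MiB × 1,048,576 bytes/MiB = 2,831,155.2 bytes
1 kB = 10^3 bytes = 1,000 bytes
2,831,155.2 / 1,000 = 2,831.16 kB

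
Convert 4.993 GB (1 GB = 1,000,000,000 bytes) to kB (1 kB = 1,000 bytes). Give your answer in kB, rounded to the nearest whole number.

4.993 GB = 4.993 × 10^9 bytes = 4,993,000,000 bytes
1 kB = 10^3 bytes = 1,000 bytes
4,993,000,000 / 1,000 = 4,993,000 kB

4,993,000 kB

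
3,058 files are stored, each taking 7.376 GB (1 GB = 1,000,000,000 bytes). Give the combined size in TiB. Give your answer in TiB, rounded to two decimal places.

Total = 3,058 × 7.376 GB = 22555.808 GB
= 22555.808 × 1,000,000,000 bytes = 22,555,808,000,000 bytes
1 TiB = 1,099,511,627,776 bytes
22,555,808,000,000 / 1,099,511,627,776 = 20.51 TiB

20.51 TiB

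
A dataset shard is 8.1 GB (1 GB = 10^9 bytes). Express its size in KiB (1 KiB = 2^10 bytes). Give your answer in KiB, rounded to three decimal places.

8.1 GB = 8.1 × 10^9 bytes = 8,100,000,000 bytes
1 KiB = 2^10 bytes = 1,024 bytes
8,100,000,000 / 1,024 = 7,910,156.250 KiB

7,910,156.250 KiB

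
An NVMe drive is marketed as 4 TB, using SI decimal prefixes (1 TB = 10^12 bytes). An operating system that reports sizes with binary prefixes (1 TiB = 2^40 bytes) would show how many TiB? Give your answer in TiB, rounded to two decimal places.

3.64 TiB

4 TB = 4 × 10^12 bytes = 4,000,000,000,000 bytes
1 TiB = 1,099,511,627,776 bytes
4,000,000,000,000 / 1,099,511,627,776 = 3.64 TiB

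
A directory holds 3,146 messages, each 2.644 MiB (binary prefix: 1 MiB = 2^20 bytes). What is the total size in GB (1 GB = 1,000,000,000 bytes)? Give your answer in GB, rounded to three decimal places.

8.722 GB

Total = 3,146 × 2.644 MiB = 8318.024 MiB
= 8318.024 × 1,048,576 bytes = 8,722,080,333.824 bytes
1 GB = 1,000,000,000 bytes
8,722,080,333.824 / 1,000,000,000 = 8.722 GB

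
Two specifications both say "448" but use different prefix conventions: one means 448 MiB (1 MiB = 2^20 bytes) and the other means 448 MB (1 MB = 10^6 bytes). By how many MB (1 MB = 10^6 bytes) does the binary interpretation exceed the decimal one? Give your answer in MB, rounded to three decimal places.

448 MiB = 448 × 1,048,576 = 469,762,048 bytes
448 MB = 448 × 1,000,000 = 448,000,000 bytes
difference = 21,762,048 bytes
21,762,048 / 1,000,000 = 21.762 MB

21.762 MB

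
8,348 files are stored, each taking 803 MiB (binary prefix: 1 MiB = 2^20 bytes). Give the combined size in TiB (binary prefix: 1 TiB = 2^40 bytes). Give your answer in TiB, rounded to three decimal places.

6.393 TiB

Total = 8,348 × 803 MiB = 6,703,444 MiB
= 6,703,444 × 1,048,576 bytes = 7,029,070,495,744 bytes
1 TiB = 1,099,511,627,776 bytes
7,029,070,495,744 / 1,099,511,627,776 = 6.393 TiB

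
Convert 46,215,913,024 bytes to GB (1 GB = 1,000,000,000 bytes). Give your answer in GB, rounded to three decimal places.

46,215,913,024 bytes given.
1 GB = 1,000,000,000 bytes
46,215,913,024 / 1,000,000,000 = 46.216 GB

46.216 GB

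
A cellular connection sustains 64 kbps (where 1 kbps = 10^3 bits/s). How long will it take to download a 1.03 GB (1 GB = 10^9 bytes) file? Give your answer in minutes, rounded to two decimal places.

1.03 GB = 1,030,000,000 bytes = 8,240,000,000 bits
64 kbps = 64,000 bits/s
time = 8,240,000,000 / 64,000 = 128,750.000 s
128,750.000 s / 60 = 2,145.83 minutes

2,145.83 minutes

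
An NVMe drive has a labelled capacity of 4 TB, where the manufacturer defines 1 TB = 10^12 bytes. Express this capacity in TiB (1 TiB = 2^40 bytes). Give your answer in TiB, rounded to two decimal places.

3.64 TiB

4 TB × 1,000,000,000,000 bytes/TB = 4,000,000,000,000 bytes
1 TiB = 2^40 bytes = 1,099,511,627,776 bytes
4,000,000,000,000 / 1,099,511,627,776 = 3.64 TiB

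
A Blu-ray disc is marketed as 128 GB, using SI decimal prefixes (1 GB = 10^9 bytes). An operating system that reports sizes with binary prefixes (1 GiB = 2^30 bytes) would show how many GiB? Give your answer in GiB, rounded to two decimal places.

119.21 GiB

128 GB = 128 × 10^9 bytes = 128,000,000,000 bytes
1 GiB = 2^30 bytes = 1,073,741,824 bytes
128,000,000,000 / 1,073,741,824 = 119.21 GiB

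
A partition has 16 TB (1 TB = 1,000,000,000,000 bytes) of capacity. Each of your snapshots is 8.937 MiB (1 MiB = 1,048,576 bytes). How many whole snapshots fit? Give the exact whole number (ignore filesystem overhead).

1,707,372

Capacity: 16 TB = 16,000,000,000,000 bytes
Per item: 8.937 MiB = 9,371,123.712 bytes
⌊16,000,000,000,000 / 9,371,123.712⌋ = 1,707,372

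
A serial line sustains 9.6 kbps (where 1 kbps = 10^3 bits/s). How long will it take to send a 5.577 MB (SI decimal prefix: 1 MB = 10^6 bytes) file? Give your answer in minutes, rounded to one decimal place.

5.577 MB = 5,577,000 bytes = 44,616,000 bits
9.6 kbps = 9,600 bits/s
time = 44,616,000 / 9,600 = 4,647.50 s
4,647.50 s / 60 = 77.5 minutes

77.5 minutes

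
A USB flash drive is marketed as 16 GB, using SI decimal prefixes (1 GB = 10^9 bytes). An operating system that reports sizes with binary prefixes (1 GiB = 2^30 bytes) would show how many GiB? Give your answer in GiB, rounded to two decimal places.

14.90 GiB

16 GB = 16 × 10^9 bytes = 16,000,000,000 bytes
1 GiB = 2^30 bytes = 1,073,741,824 bytes
16,000,000,000 / 1,073,741,824 = 14.90 GiB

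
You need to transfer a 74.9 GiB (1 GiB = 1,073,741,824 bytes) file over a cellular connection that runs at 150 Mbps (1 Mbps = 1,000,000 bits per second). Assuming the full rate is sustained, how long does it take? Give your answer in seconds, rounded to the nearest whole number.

74.9 GiB = 80,423,262,617.6 bytes = 643,386,100,940.8 bits
150 Mbps = 150,000,000 bits/s
time = 643,386,100,940.8 / 150,000,000 = 4,289 s

4,289 seconds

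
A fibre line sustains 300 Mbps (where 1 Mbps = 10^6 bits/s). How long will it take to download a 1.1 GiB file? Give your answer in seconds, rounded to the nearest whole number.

1.1 GiB = 1,181,116,006.4 bytes = 9,448,928,051.2 bits
300 Mbps = 300,000,000 bits/s
time = 9,448,928,051.2 / 300,000,000 = 31 s

31 seconds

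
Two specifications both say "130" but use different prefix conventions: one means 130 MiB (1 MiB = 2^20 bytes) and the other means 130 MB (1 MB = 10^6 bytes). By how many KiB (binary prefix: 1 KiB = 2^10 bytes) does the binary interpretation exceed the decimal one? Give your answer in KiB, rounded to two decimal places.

6,166.88 KiB

130 MiB = 130 × 1,048,576 = 136,314,880 bytes
130 MB = 130 × 1,000,000 = 130,000,000 bytes
difference = 6,314,880 bytes
6,314,880 / 1,024 = 6,166.88 KiB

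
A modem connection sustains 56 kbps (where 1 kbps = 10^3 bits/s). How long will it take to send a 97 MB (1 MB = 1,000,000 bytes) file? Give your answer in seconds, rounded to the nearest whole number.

13,857 seconds

97 MB = 97,000,000 bytes = 776,000,000 bits
56 kbps = 56,000 bits/s
time = 776,000,000 / 56,000 = 13,857 s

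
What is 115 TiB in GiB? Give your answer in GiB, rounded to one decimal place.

117,760.0 GiB

115 TiB = 115 × 2^40 bytes = 126,443,837,194,240 bytes
1 GiB = 1,073,741,824 bytes
126,443,837,194,240 / 1,073,741,824 = 117,760.0 GiB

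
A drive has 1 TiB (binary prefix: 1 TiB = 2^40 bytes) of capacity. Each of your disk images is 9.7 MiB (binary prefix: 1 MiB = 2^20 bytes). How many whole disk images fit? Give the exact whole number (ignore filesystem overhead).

Capacity: 1 TiB = 1,099,511,627,776 bytes
Per item: 9.7 MiB = 10,171,187.2 bytes
⌊1,099,511,627,776 / 10,171,187.2⌋ = 108,100

108,100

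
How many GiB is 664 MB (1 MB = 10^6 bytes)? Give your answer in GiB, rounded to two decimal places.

0.62 GiB

664 MB × 1,000,000 bytes/MB = 664,000,000 bytes
1 GiB = 2^30 bytes = 1,073,741,824 bytes
664,000,000 / 1,073,741,824 = 0.62 GiB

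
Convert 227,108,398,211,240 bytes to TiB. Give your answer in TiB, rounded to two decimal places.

227,108,398,211,240 bytes given.
1 TiB = 2^40 bytes = 1,099,511,627,776 bytes
227,108,398,211,240 / 1,099,511,627,776 = 206.55 TiB

206.55 TiB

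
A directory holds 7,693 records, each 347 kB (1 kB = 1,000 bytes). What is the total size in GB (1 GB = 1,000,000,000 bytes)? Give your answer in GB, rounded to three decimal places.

Total = 7,693 × 347 kB = 2,669,471 kB
= 2,669,471 × 1,000 bytes = 2,669,471,000 bytes
1 GB = 1,000,000,000 bytes
2,669,471,000 / 1,000,000,000 = 2.669 GB

2.669 GB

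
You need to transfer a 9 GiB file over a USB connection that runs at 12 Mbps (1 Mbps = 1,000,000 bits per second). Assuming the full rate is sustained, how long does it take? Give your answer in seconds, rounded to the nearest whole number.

9 GiB = 9,663,676,416 bytes = 77,309,411,328 bits
12 Mbps = 12,000,000 bits/s
time = 77,309,411,328 / 12,000,000 = 6,442 s

6,442 seconds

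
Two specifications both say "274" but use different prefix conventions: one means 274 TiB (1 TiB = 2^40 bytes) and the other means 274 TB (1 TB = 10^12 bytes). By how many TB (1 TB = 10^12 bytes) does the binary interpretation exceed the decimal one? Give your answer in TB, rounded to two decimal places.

27.27 TB

274 TiB = 274 × 1,099,511,627,776 = 301,266,186,010,624 bytes
274 TB = 274 × 1,000,000,000,000 = 274,000,000,000,000 bytes
difference = 27,266,186,010,624 bytes
27,266,186,010,624 / 1,000,000,000,000 = 27.27 TB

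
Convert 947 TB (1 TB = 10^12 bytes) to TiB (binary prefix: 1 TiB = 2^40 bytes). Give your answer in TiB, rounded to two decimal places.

947 TB = 947 × 10^12 bytes = 947,000,000,000,000 bytes
1 TiB = 1,099,511,627,776 bytes
947,000,000,000,000 / 1,099,511,627,776 = 861.29 TiB

861.29 TiB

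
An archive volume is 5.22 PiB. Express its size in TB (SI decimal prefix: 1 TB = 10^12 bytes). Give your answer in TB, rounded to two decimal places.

5.22 PiB = 5.22 × 2^50 bytes = 5,877,197,513,718,497.28 bytes
1 TB = 10^12 bytes = 1,000,000,000,000 bytes
5,877,197,513,718,497.28 / 1,000,000,000,000 = 5,877.20 TB

5,877.20 TB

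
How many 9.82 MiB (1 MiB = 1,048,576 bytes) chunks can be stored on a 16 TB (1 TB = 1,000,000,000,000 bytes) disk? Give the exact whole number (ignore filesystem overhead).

Capacity: 16 TB = 16,000,000,000,000 bytes
Per item: 9.82 MiB = 10,297,016.32 bytes
⌊16,000,000,000,000 / 10,297,016.32⌋ = 1,553,848

1,553,848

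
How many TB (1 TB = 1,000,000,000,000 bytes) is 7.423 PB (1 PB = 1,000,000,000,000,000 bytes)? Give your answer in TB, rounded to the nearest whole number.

7.423 PB = 7.423 × 10^15 bytes = 7,423,000,000,000,000 bytes
1 TB = 1,000,000,000,000 bytes
7,423,000,000,000,000 / 1,000,000,000,000 = 7,423 TB

7,423 TB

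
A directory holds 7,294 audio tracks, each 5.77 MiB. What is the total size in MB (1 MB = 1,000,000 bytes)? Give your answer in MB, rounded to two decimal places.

Total = 7,294 × 5.77 MiB = 42086.38 MiB
= 42086.38 × 1,048,576 bytes = 44,130,767,994.88 bytes
1 MB = 1,000,000 bytes
44,130,767,994.88 / 1,000,000 = 44,130.77 MB

44,130.77 MB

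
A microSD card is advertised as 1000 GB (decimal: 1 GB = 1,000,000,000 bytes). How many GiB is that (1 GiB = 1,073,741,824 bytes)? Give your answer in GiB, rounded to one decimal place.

931.3 GiB

1000 GB = 1000 × 10^9 bytes = 1,000,000,000,000 bytes
1 GiB = 1,073,741,824 bytes
1,000,000,000,000 / 1,073,741,824 = 931.3 GiB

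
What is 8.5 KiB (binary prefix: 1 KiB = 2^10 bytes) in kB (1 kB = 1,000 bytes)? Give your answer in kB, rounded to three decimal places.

8.704 kB

8.5 KiB × 1,024 bytes/KiB = 8,704 bytes
1 kB = 1,000 bytes
8,704 / 1,000 = 8.704 kB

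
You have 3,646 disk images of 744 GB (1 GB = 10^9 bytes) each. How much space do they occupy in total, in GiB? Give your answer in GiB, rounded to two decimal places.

Total = 3,646 × 744 GB = 2,712,624 GB
= 2,712,624 × 1,000,000,000 bytes = 2,712,624,000,000,000 bytes
1 GiB = 1,073,741,824 bytes
2,712,624,000,000,000 / 1,073,741,824 = 2,526,327.97 GiB

2,526,327.97 GiB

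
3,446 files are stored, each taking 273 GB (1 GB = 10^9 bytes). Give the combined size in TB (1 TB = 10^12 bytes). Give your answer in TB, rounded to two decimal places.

940.76 TB

Total = 3,446 × 273 GB = 940,758 GB
= 940,758 × 1,000,000,000 bytes = 940,758,000,000,000 bytes
1 TB = 1,000,000,000,000 bytes
940,758,000,000,000 / 1,000,000,000,000 = 940.76 TB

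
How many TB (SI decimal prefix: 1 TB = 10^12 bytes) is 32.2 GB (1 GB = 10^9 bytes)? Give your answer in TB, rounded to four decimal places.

0.0322 TB

32.2 GB × 1,000,000,000 bytes/GB = 32,200,000,000 bytes
1 TB = 10^12 bytes = 1,000,000,000,000 bytes
32,200,000,000 / 1,000,000,000,000 = 0.0322 TB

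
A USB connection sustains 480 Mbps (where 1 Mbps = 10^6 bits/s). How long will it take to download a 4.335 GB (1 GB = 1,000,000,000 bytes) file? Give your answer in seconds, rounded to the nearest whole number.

4.335 GB = 4,335,000,000 bytes = 34,680,000,000 bits
480 Mbps = 480,000,000 bits/s
time = 34,680,000,000 / 480,000,000 = 72 s

72 seconds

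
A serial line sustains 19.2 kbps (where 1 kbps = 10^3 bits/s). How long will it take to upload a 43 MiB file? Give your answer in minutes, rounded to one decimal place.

43 MiB = 45,088,768 bytes = 360,710,144 bits
19.2 kbps = 19,200 bits/s
time = 360,710,144 / 19,200 = 18,786.99 s
18,786.99 s / 60 = 313.1 minutes

313.1 minutes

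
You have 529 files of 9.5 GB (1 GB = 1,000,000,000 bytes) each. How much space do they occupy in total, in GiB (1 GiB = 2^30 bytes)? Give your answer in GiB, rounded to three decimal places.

Total = 529 × 9.5 GB = 5025.5 GB
= 5025.5 × 1,000,000,000 bytes = 5,025,500,000,000 bytes
1 GiB = 1,073,741,824 bytes
5,025,500,000,000 / 1,073,741,824 = 4,680.362 GiB

4,680.362 GiB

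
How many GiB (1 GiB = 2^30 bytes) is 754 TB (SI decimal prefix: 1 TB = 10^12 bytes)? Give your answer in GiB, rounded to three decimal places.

702,217.221 GiB

754 TB = 754 × 10^12 bytes = 754,000,000,000,000 bytes
1 GiB = 2^30 bytes = 1,073,741,824 bytes
754,000,000,000,000 / 1,073,741,824 = 702,217.221 GiB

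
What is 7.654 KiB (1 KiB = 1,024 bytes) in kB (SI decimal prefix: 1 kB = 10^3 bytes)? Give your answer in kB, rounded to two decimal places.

7.84 kB

7.654 KiB = 7.654 × 2^10 bytes = 7,837.696 bytes
1 kB = 1,000 bytes
7,837.696 / 1,000 = 7.84 kB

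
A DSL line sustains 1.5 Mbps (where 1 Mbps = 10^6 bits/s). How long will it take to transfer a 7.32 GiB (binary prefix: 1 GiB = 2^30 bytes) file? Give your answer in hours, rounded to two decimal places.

7.32 GiB = 7,859,790,151.68 bytes = 62,878,321,213.44 bits
1.5 Mbps = 1,500,000 bits/s
time = 62,878,321,213.44 / 1,500,000 = 41,918.8808 s
41,918.8808 s / 3600 = 11.64 hours

11.64 hours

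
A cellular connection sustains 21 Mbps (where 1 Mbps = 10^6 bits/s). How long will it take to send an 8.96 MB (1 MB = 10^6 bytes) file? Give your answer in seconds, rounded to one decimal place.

3.4 seconds

8.96 MB = 8,960,000 bytes = 71,680,000 bits
21 Mbps = 21,000,000 bits/s
time = 71,680,000 / 21,000,000 = 3.4 s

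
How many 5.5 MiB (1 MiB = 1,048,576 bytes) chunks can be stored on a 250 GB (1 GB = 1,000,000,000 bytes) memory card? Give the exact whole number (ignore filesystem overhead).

43,348

Capacity: 250 GB = 250,000,000,000 bytes
Per item: 5.5 MiB = 5,767,168 bytes
⌊250,000,000,000 / 5,767,168⌋ = 43,348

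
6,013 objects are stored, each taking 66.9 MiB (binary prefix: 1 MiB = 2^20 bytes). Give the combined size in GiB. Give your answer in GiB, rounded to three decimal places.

Total = 6,013 × 66.9 MiB = 402269.7 MiB
= 402269.7 × 1,048,576 bytes = 421,810,352,947.2 bytes
1 GiB = 1,073,741,824 bytes
421,810,352,947.2 / 1,073,741,824 = 392.842 GiB

392.842 GiB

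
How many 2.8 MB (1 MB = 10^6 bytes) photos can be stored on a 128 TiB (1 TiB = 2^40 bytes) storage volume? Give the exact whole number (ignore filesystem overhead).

50,263,388

Capacity: 128 TiB = 140,737,488,355,328 bytes
Per item: 2.8 MB = 2,800,000 bytes
⌊140,737,488,355,328 / 2,800,000⌋ = 50,263,388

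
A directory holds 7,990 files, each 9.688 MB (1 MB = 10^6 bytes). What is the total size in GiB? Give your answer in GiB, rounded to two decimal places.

Total = 7,990 × 9.688 MB = 77407.12 MB
= 77407.12 × 1,000,000 bytes = 77,407,120,000 bytes
1 GiB = 1,073,741,824 bytes
77,407,120,000 / 1,073,741,824 = 72.09 GiB

72.09 GiB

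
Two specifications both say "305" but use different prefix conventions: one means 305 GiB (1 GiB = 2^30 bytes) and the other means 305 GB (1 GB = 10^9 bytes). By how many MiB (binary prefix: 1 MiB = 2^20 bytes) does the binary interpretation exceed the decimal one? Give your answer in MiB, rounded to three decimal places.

305 GiB = 305 × 1,073,741,824 = 327,491,256,320 bytes
305 GB = 305 × 1,000,000,000 = 305,000,000,000 bytes
difference = 22,491,256,320 bytes
22,491,256,320 / 1,048,576 = 21,449.333 MiB

21,449.333 MiB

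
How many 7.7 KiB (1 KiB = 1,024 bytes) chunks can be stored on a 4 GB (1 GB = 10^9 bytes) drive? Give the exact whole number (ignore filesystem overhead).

Capacity: 4 GB = 4,000,000,000 bytes
Per item: 7.7 KiB = 7,884.8 bytes
⌊4,000,000,000 / 7,884.8⌋ = 507,305

507,305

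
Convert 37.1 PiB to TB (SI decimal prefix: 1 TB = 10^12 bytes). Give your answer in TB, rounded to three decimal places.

41,770.887 TB

37.1 PiB = 37.1 × 2^50 bytes = 41,770,886,543,861,350.4 bytes
1 TB = 10^12 bytes = 1,000,000,000,000 bytes
41,770,886,543,861,350.4 / 1,000,000,000,000 = 41,770.887 TB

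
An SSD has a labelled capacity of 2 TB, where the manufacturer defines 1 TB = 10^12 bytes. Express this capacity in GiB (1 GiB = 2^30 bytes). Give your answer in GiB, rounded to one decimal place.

1,862.6 GiB

2 TB = 2 × 10^12 bytes = 2,000,000,000,000 bytes
1 GiB = 1,073,741,824 bytes
2,000,000,000,000 / 1,073,741,824 = 1,862.6 GiB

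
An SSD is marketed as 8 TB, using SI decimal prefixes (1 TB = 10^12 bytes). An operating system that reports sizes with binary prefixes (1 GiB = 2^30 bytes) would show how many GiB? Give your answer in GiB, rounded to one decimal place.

7,450.6 GiB

8 TB = 8 × 10^12 bytes = 8,000,000,000,000 bytes
1 GiB = 1,073,741,824 bytes
8,000,000,000,000 / 1,073,741,824 = 7,450.6 GiB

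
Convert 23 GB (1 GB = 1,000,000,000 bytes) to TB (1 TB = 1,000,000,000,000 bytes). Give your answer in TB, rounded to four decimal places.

0.0230 TB

23 GB × 1,000,000,000 bytes/GB = 23,000,000,000 bytes
1 TB = 10^12 bytes = 1,000,000,000,000 bytes
23,000,000,000 / 1,000,000,000,000 = 0.0230 TB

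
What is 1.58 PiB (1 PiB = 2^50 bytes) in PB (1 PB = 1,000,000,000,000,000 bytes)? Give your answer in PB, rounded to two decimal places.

1.78 PB

1.58 PiB × 1,125,899,906,842,624 bytes/PiB = 1,778,921,852,811,345.92 bytes
1 PB = 1,000,000,000,000,000 bytes
1,778,921,852,811,345.92 / 1,000,000,000,000,000 = 1.78 PB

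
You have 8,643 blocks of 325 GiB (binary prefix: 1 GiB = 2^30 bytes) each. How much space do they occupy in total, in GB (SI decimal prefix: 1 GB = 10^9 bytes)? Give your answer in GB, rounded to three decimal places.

3,016,113.940 GB

Total = 8,643 × 325 GiB = 2,808,975 GiB
= 2,808,975 × 1,073,741,824 bytes = 3,016,113,940,070,400 bytes
1 GB = 1,000,000,000 bytes
3,016,113,940,070,400 / 1,000,000,000 = 3,016,113.940 GB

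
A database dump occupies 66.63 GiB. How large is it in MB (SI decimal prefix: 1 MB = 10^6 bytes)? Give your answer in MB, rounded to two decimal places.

66.63 GiB = 66.63 × 2^30 bytes = 71,543,417,733.12 bytes
1 MB = 1,000,000 bytes
71,543,417,733.12 / 1,000,000 = 71,543.42 MB

71,543.42 MB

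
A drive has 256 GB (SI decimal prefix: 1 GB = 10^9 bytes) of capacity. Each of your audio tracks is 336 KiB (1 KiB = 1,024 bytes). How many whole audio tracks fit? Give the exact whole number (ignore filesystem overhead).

744,047

Capacity: 256 GB = 256,000,000,000 bytes
Per item: 336 KiB = 344,064 bytes
⌊256,000,000,000 / 344,064⌋ = 744,047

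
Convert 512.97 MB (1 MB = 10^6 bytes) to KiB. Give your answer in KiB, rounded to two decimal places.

500,947.27 KiB

512.97 MB = 512.97 × 10^6 bytes = 512,970,000 bytes
1 KiB = 2^10 bytes = 1,024 bytes
512,970,000 / 1,024 = 500,947.27 KiB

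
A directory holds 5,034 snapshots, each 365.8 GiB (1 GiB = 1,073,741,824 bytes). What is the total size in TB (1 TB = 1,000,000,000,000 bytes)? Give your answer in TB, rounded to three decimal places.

Total = 5,034 × 365.8 GiB = 1841437.2 GiB
= 1841437.2 × 1,073,741,824 bytes = 1,977,228,137,909,452.8 bytes
1 TB = 1,000,000,000,000 bytes
1,977,228,137,909,452.8 / 1,000,000,000,000 = 1,977.228 TB

1,977.228 TB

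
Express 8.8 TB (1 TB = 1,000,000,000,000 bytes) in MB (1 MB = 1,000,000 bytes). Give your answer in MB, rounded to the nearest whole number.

8.8 TB × 1,000,000,000,000 bytes/TB = 8,800,000,000,000 bytes
1 MB = 1,000,000 bytes
8,800,000,000,000 / 1,000,000 = 8,800,000 MB

8,800,000 MB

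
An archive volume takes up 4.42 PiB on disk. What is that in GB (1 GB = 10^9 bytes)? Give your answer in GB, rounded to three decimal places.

4,976,477.588 GB

4.42 PiB × 1,125,899,906,842,624 bytes/PiB = 4,976,477,588,244,398.08 bytes
1 GB = 10^9 bytes = 1,000,000,000 bytes
4,976,477,588,244,398.08 / 1,000,000,000 = 4,976,477.588 GB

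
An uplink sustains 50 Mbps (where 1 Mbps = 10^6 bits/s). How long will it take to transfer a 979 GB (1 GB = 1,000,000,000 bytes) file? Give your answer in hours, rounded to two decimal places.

43.51 hours

979 GB = 979,000,000,000 bytes = 7,832,000,000,000 bits
50 Mbps = 50,000,000 bits/s
time = 7,832,000,000,000 / 50,000,000 = 156,640.0000 s
156,640.0000 s / 3600 = 43.51 hours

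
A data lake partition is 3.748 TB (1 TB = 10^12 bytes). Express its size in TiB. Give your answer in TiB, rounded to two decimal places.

3.748 TB = 3.748 × 10^12 bytes = 3,748,000,000,000 bytes
1 TiB = 2^40 bytes = 1,099,511,627,776 bytes
3,748,000,000,000 / 1,099,511,627,776 = 3.41 TiB

3.41 TiB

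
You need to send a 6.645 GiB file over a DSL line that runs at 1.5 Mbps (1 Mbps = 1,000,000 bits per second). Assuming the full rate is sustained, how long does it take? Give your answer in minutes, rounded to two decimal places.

634.22 minutes

6.645 GiB = 7,135,014,420.48 bytes = 57,080,115,363.84 bits
1.5 Mbps = 1,500,000 bits/s
time = 57,080,115,363.84 / 1,500,000 = 38,053.410 s
38,053.410 s / 60 = 634.22 minutes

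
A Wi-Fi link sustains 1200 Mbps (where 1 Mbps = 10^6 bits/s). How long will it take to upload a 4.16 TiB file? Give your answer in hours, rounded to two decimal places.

4.16 TiB = 4,573,968,371,548.16 bytes = 36,591,746,972,385.28 bits
1200 Mbps = 1,200,000,000 bits/s
time = 36,591,746,972,385.28 / 1,200,000,000 = 30,493.1225 s
30,493.1225 s / 3600 = 8.47 hours

8.47 hours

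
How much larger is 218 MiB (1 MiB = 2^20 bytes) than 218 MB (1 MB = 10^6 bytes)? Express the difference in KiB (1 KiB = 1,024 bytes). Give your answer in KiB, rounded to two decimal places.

10,341.38 KiB

218 MiB = 218 × 1,048,576 = 228,589,568 bytes
218 MB = 218 × 1,000,000 = 218,000,000 bytes
difference = 10,589,568 bytes
10,589,568 / 1,024 = 10,341.38 KiB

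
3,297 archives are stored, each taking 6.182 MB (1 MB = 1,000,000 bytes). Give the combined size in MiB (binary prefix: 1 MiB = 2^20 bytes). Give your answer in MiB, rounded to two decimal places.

19,437.84 MiB

Total = 3,297 × 6.182 MB = 20382.054 MB
= 20382.054 × 1,000,000 bytes = 20,382,054,000 bytes
1 MiB = 1,048,576 bytes
20,382,054,000 / 1,048,576 = 19,437.84 MiB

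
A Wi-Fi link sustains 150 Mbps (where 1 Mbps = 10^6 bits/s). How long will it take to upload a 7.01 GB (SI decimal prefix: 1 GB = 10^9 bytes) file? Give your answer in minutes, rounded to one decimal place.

6.2 minutes

7.01 GB = 7,010,000,000 bytes = 56,080,000,000 bits
150 Mbps = 150,000,000 bits/s
time = 56,080,000,000 / 150,000,000 = 373.87 s
373.87 s / 60 = 6.2 minutes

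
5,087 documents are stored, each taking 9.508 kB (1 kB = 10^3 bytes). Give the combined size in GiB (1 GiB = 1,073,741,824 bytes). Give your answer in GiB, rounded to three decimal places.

0.045 GiB

Total = 5,087 × 9.508 kB = 48367.196 kB
= 48367.196 × 1,000 bytes = 48,367,196 bytes
1 GiB = 1,073,741,824 bytes
48,367,196 / 1,073,741,824 = 0.045 GiB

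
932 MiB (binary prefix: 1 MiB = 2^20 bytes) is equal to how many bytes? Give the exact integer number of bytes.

932 × 1,048,576 = 977,272,832 bytes

977,272,832 bytes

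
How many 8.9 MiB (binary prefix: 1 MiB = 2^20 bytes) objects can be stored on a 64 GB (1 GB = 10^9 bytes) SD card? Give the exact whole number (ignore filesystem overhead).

Capacity: 64 GB = 64,000,000,000 bytes
Per item: 8.9 MiB = 9,332,326.4 bytes
⌊64,000,000,000 / 9,332,326.4⌋ = 6,857

6,857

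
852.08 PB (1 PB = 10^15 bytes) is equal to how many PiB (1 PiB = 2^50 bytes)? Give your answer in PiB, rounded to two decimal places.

756.80 PiB

852.08 PB × 1,000,000,000,000,000 bytes/PB = 852,080,000,000,000,000 bytes
1 PiB = 2^50 bytes = 1,125,899,906,842,624 bytes
852,080,000,000,000,000 / 1,125,899,906,842,624 = 756.80 PiB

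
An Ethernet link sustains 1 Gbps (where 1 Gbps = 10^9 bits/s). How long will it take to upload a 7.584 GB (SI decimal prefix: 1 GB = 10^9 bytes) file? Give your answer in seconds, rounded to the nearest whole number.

61 seconds

7.584 GB = 7,584,000,000 bytes = 60,672,000,000 bits
1 Gbps = 1,000,000,000 bits/s
time = 60,672,000,000 / 1,000,000,000 = 61 s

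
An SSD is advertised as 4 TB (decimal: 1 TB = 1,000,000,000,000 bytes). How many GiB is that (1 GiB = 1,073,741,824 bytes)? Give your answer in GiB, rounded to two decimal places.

3,725.29 GiB

4 TB × 1,000,000,000,000 bytes/TB = 4,000,000,000,000 bytes
1 GiB = 1,073,741,824 bytes
4,000,000,000,000 / 1,073,741,824 = 3,725.29 GiB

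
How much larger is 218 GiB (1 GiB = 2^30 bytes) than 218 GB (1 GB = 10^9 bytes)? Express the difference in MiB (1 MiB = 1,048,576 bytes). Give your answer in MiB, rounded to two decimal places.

218 GiB = 218 × 1,073,741,824 = 234,075,717,632 bytes
218 GB = 218 × 1,000,000,000 = 218,000,000,000 bytes
difference = 16,075,717,632 bytes
16,075,717,632 / 1,048,576 = 15,331.00 MiB

15,331.00 MiB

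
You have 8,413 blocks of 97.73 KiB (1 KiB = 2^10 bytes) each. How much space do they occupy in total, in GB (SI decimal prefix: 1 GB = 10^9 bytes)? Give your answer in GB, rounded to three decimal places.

Total = 8,413 × 97.73 KiB = 822202.49 KiB
= 822202.49 × 1,024 bytes = 841,935,349.76 bytes
1 GB = 1,000,000,000 bytes
841,935,349.76 / 1,000,000,000 = 0.842 GB

0.842 GB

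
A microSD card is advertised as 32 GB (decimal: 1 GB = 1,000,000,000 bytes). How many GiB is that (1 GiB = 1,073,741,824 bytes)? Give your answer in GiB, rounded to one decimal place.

29.8 GiB

32 GB = 32 × 10^9 bytes = 32,000,000,000 bytes
1 GiB = 1,073,741,824 bytes
32,000,000,000 / 1,073,741,824 = 29.8 GiB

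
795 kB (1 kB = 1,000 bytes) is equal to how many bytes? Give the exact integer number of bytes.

795 × 1,000 = 795,000 bytes  (1 kB = 10^3 bytes)

795,000 bytes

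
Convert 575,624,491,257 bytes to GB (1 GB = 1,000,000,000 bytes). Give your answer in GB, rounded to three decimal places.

575.624 GB

575,624,491,257 bytes given.
1 GB = 10^9 bytes = 1,000,000,000 bytes
575,624,491,257 / 1,000,000,000 = 575.624 GB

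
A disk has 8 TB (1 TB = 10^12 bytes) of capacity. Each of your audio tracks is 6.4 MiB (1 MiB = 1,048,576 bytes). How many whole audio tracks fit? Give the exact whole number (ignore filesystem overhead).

Capacity: 8 TB = 8,000,000,000,000 bytes
Per item: 6.4 MiB = 6,710,886.4 bytes
⌊8,000,000,000,000 / 6,710,886.4⌋ = 1,192,092

1,192,092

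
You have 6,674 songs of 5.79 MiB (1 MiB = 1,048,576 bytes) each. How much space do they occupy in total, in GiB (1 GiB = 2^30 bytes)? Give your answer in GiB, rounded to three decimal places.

Total = 6,674 × 5.79 MiB = 38642.46 MiB
= 38642.46 × 1,048,576 bytes = 40,519,556,136.96 bytes
1 GiB = 1,073,741,824 bytes
40,519,556,136.96 / 1,073,741,824 = 37.737 GiB

37.737 GiB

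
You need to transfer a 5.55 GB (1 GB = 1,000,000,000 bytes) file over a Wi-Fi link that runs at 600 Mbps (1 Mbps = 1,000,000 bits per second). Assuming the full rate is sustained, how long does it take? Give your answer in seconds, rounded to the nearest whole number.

5.55 GB = 5,550,000,000 bytes = 44,400,000,000 bits
600 Mbps = 600,000,000 bits/s
time = 44,400,000,000 / 600,000,000 = 74 s

74 seconds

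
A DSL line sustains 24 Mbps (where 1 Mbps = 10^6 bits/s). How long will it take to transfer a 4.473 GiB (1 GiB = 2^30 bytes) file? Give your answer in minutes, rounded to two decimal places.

26.68 minutes

4.473 GiB = 4,802,847,178.752 bytes = 38,422,777,430.016 bits
24 Mbps = 24,000,000 bits/s
time = 38,422,777,430.016 / 24,000,000 = 1,600.949 s
1,600.949 s / 60 = 26.68 minutes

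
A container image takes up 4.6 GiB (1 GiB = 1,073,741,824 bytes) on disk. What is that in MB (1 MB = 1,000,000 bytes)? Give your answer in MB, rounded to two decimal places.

4,939.21 MB

4.6 GiB × 1,073,741,824 bytes/GiB = 4,939,212,390.4 bytes
1 MB = 10^6 bytes = 1,000,000 bytes
4,939,212,390.4 / 1,000,000 = 4,939.21 MB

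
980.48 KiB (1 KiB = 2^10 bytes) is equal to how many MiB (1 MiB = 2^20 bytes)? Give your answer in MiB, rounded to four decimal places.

0.9575 MiB

980.48 KiB × 1,024 bytes/KiB = 1,004,011.52 bytes
1 MiB = 2^20 bytes = 1,048,576 bytes
1,004,011.52 / 1,048,576 = 0.9575 MiB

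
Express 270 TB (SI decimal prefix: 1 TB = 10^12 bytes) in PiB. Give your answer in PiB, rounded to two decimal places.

0.24 PiB

270 TB = 270 × 10^12 bytes = 270,000,000,000,000 bytes
1 PiB = 1,125,899,906,842,624 bytes
270,000,000,000,000 / 1,125,899,906,842,624 = 0.24 PiB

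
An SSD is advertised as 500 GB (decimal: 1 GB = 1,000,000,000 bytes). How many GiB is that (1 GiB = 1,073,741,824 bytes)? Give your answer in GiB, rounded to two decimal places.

500 GB = 500 × 10^9 bytes = 500,000,000,000 bytes
1 GiB = 2^30 bytes = 1,073,741,824 bytes
500,000,000,000 / 1,073,741,824 = 465.66 GiB

465.66 GiB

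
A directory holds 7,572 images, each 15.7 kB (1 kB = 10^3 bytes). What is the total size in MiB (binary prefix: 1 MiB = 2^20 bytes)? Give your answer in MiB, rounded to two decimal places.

Total = 7,572 × 15.7 kB = 118880.4 kB
= 118880.4 × 1,000 bytes = 118,880,400 bytes
1 MiB = 1,048,576 bytes
118,880,400 / 1,048,576 = 113.37 MiB

113.37 MiB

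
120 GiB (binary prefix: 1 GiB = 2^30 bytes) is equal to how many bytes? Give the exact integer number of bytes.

128,849,018,880 bytes

120 × 1,073,741,824 = 128,849,018,880 bytes  (1 GiB = 2^30 bytes)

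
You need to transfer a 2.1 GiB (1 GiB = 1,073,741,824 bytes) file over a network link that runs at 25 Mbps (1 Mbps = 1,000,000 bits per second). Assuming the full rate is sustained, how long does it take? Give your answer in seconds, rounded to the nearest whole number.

2.1 GiB = 2,254,857,830.4 bytes = 18,038,862,643.2 bits
25 Mbps = 25,000,000 bits/s
time = 18,038,862,643.2 / 25,000,000 = 722 s

722 seconds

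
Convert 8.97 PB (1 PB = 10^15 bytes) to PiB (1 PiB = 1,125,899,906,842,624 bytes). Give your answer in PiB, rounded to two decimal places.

8.97 PB = 8.97 × 10^15 bytes = 8,970,000,000,000,000 bytes
1 PiB = 1,125,899,906,842,624 bytes
8,970,000,000,000,000 / 1,125,899,906,842,624 = 7.97 PiB

7.97 PiB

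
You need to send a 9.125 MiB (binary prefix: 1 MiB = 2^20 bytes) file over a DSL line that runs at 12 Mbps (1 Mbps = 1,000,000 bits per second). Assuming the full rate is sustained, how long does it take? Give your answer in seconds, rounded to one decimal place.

9.125 MiB = 9,568,256 bytes = 76,546,048 bits
12 Mbps = 12,000,000 bits/s
time = 76,546,048 / 12,000,000 = 6.4 s

6.4 seconds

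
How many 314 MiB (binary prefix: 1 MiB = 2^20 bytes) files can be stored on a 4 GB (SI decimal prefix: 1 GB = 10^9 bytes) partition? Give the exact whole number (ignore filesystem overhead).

12

Capacity: 4 GB = 4,000,000,000 bytes
Per item: 314 MiB = 329,252,864 bytes
⌊4,000,000,000 / 329,252,864⌋ = 12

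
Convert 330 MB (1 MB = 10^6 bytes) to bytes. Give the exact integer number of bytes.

330 × 1,000,000 = 330,000,000 bytes

330,000,000 bytes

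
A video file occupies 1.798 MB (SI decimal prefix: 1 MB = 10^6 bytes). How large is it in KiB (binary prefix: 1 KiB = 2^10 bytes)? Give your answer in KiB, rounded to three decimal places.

1.798 MB × 1,000,000 bytes/MB = 1,798,000 bytes
1 KiB = 2^10 bytes = 1,024 bytes
1,798,000 / 1,024 = 1,755.859 KiB

1,755.859 KiB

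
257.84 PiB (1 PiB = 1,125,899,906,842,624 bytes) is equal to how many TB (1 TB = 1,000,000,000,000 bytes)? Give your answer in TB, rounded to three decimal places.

257.84 PiB = 257.84 × 2^50 bytes = 290,302,031,980,302,172.16 bytes
1 TB = 1,000,000,000,000 bytes
290,302,031,980,302,172.16 / 1,000,000,000,000 = 290,302.032 TB

290,302.032 TB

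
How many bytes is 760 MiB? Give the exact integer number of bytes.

760 × 1,048,576 = 796,917,760 bytes  (1 MiB = 2^20 bytes)

796,917,760 bytes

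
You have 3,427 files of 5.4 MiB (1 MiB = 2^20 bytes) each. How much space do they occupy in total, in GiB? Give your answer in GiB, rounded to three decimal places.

Total = 3,427 × 5.4 MiB = 18505.8 MiB
= 18505.8 × 1,048,576 bytes = 19,404,737,740.8 bytes
1 GiB = 1,073,741,824 bytes
19,404,737,740.8 / 1,073,741,824 = 18.072 GiB

18.072 GiB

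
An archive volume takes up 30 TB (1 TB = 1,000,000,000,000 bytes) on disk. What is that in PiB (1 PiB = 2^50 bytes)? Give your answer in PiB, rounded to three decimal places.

30 TB × 1,000,000,000,000 bytes/TB = 30,000,000,000,000 bytes
1 PiB = 1,125,899,906,842,624 bytes
30,000,000,000,000 / 1,125,899,906,842,624 = 0.027 PiB

0.027 PiB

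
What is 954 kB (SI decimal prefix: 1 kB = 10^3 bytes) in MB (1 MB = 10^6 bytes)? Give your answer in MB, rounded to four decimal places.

954 kB × 1,000 bytes/kB = 954,000 bytes
1 MB = 1,000,000 bytes
954,000 / 1,000,000 = 0.9540 MB

0.9540 MB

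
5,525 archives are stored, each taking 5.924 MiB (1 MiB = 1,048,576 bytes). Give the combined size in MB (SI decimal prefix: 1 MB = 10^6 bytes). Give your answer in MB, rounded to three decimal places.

34,319.997 MB

Total = 5,525 × 5.924 MiB = 32730.1 MiB
= 32730.1 × 1,048,576 bytes = 34,319,997,337.6 bytes
1 MB = 1,000,000 bytes
34,319,997,337.6 / 1,000,000 = 34,319.997 MB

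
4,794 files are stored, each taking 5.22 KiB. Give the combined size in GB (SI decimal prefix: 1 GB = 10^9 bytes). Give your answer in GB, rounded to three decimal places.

0.026 GB

Total = 4,794 × 5.22 KiB = 25024.68 KiB
= 25024.68 × 1,024 bytes = 25,625,272.32 bytes
1 GB = 1,000,000,000 bytes
25,625,272.32 / 1,000,000,000 = 0.026 GB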